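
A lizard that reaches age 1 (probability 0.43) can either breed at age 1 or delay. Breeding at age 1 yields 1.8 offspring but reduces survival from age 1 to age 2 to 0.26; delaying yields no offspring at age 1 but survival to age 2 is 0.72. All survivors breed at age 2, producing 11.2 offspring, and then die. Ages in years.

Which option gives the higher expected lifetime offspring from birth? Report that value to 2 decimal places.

breed at age 1: R₀ = 0.43 × (1.8 + 0.26 × 11.2) = 0.43 × 4.7120 = 2.0262
delay to age 2: R₀ = 0.43 × (0.72 × 11.2) = 0.43 × 8.0640 = 3.4675
Higher: delay to age 2 (3.4675).

3.47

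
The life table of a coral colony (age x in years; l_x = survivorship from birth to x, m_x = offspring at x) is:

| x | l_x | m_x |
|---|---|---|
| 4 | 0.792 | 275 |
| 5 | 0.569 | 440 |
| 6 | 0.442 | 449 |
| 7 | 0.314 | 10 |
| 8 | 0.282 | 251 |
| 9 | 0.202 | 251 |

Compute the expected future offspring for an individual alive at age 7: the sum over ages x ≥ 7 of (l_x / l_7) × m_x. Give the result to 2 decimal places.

396.89

l_7 = 0.314. Conditional survival from age 7 to x is l_x / l_7.
  x=7: (0.314/0.314) × 10 = 10.0000
  x=8: (0.282/0.314) × 251 = 225.4204
  x=9: (0.202/0.314) × 251 = 161.4713
Sum = 10.0000 + 225.4204 + 161.4713 = 396.8917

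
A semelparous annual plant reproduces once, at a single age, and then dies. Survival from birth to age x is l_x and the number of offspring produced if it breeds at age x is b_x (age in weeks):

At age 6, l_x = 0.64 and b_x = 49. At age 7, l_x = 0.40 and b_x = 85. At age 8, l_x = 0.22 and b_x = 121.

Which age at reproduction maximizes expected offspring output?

7

Expected offspring if breeding at age x = l_x × b_x:
  age 6: 0.64 × 49 = 31.360
  age 7: 0.40 × 85 = 34.000
  age 8: 0.22 × 121 = 26.620
Maximum at age 7 (34.000).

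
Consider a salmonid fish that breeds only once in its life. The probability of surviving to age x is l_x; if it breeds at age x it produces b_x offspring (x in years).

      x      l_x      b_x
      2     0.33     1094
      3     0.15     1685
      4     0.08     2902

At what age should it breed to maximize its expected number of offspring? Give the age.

Expected offspring if breeding at age x = l_x × b_x:
  age 2: 0.33 × 1094 = 361.020
  age 3: 0.15 × 1685 = 252.750
  age 4: 0.08 × 2902 = 232.160
Maximum at age 2 (361.020).

2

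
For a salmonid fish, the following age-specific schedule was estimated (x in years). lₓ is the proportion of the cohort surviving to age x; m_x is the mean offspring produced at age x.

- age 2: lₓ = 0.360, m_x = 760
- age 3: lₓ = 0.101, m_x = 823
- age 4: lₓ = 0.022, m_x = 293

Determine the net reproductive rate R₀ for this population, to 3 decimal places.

363.169

R₀ = Σ lₓ m_x:
  age 2: 0.360 × 760 = 273.6000
  age 3: 0.101 × 823 = 83.1230
  age 4: 0.022 × 293 = 6.4460
R₀ = 273.6000 + 83.1230 + 6.4460 = 363.1690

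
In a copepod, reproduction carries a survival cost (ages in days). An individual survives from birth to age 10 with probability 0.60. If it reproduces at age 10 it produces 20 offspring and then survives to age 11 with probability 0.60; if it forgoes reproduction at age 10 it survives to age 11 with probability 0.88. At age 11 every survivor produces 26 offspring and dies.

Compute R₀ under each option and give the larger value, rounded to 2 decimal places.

breed at age 10: R₀ = 0.60 × (20 + 0.60 × 26) = 0.60 × 35.6000 = 21.3600
delay to age 11: R₀ = 0.60 × (0.88 × 26) = 0.60 × 22.8800 = 13.7280
Higher: breed at age 10 (21.3600).

21.36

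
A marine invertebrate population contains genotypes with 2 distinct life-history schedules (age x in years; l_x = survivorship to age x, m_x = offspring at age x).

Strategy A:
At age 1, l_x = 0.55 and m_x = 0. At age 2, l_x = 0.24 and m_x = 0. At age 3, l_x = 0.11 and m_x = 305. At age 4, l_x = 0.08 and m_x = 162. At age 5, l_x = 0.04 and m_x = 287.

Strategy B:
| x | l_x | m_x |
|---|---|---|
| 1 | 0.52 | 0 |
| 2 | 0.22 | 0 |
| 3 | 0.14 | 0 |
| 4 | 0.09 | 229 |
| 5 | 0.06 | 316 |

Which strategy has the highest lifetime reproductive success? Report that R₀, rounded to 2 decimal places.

Strategy A: R₀ = 0.55×0 + 0.24×0 + 0.11×305 + 0.08×162 + 0.04×287 = 57.9900
Strategy B: R₀ = 0.52×0 + 0.22×0 + 0.14×0 + 0.09×229 + 0.06×316 = 39.5700
Highest R₀: strategy A with 57.9900.

57.99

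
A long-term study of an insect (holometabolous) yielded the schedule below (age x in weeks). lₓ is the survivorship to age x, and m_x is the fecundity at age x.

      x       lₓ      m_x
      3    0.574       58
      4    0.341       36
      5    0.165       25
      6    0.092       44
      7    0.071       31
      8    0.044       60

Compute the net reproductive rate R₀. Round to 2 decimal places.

58.58

R₀ = Σ lₓ m_x:
  age 3: 0.574 × 58 = 33.2920
  age 4: 0.341 × 36 = 12.2760
  age 5: 0.165 × 25 = 4.1250
  age 6: 0.092 × 44 = 4.0480
  age 7: 0.071 × 31 = 2.2010
  age 8: 0.044 × 60 = 2.6400
R₀ = 33.2920 + 12.2760 + 4.1250 + 4.0480 + 2.2010 + 2.6400 = 58.5820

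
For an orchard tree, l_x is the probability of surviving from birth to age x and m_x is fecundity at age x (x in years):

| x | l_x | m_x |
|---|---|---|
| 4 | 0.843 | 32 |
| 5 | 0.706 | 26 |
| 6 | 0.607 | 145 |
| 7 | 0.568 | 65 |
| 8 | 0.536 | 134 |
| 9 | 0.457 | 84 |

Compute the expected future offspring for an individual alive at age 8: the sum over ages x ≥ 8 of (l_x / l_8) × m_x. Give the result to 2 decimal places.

l_8 = 0.536. Conditional survival from age 8 to x is l_x / l_8.
  x=8: (0.536/0.536) × 134 = 134.0000
  x=9: (0.457/0.536) × 84 = 71.6194
Sum = 134.0000 + 71.6194 = 205.6194

205.62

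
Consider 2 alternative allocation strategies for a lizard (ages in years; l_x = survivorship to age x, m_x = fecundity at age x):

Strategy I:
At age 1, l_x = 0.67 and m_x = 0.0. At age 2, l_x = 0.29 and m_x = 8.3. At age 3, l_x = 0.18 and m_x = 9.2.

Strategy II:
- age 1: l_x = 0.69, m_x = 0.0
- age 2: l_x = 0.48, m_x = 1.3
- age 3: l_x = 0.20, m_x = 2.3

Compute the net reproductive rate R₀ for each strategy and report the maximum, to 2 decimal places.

Strategy I: R₀ = 0.67×0.0 + 0.29×8.3 + 0.18×9.2 = 4.0630
Strategy II: R₀ = 0.69×0.0 + 0.48×1.3 + 0.20×2.3 = 1.0840
Highest R₀: strategy I with 4.0630.

4.06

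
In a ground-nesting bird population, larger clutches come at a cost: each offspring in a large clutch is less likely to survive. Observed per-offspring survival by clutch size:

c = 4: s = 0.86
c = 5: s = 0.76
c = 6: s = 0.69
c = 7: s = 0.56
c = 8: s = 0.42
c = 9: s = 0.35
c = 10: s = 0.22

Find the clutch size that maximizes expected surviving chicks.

Expected surviving chicks = c × s(c):
  c=4: 4 × 0.86 = 3.440
  c=5: 5 × 0.76 = 3.800
  c=6: 6 × 0.69 = 4.140
  c=7: 7 × 0.56 = 3.920
  c=8: 8 × 0.42 = 3.360
  c=9: 9 × 0.35 = 3.150
  c=10: 10 × 0.22 = 2.200
Maximum at c = 6 (4.140 surviving chicks).

6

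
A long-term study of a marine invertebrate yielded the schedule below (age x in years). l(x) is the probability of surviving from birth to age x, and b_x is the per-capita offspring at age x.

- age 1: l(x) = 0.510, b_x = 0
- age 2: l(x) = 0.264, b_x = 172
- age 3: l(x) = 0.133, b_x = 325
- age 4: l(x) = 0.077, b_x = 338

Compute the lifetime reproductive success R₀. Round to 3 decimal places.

114.659

R₀ = Σ l(x) b_x:
  age 1: 0.510 × 0 = 0.0000
  age 2: 0.264 × 172 = 45.4080
  age 3: 0.133 × 325 = 43.2250
  age 4: 0.077 × 338 = 26.0260
R₀ = 0.0000 + 45.4080 + 43.2250 + 26.0260 = 114.6590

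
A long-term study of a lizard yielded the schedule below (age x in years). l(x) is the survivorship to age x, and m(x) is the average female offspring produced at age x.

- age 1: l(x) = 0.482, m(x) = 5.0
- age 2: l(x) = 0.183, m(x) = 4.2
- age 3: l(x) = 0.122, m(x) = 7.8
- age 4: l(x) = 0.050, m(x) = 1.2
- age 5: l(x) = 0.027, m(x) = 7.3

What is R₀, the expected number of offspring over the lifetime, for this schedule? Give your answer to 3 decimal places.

R₀ = Σ l(x) m(x):
  age 1: 0.482 × 5.0 = 2.4100
  age 2: 0.183 × 4.2 = 0.7686
  age 3: 0.122 × 7.8 = 0.9516
  age 4: 0.050 × 1.2 = 0.0600
  age 5: 0.027 × 7.3 = 0.1971
R₀ = 2.4100 + 0.7686 + 0.9516 + 0.0600 + 0.1971 = 4.3873

4.387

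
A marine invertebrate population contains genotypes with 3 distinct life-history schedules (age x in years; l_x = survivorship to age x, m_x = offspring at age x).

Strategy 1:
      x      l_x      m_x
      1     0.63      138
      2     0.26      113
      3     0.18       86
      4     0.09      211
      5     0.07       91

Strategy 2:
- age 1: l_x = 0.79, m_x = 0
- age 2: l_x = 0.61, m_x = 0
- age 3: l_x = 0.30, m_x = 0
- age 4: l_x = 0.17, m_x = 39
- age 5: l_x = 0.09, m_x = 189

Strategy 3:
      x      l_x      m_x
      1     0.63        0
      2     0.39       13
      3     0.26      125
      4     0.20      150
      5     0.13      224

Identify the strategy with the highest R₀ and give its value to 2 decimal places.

157.16

Strategy 1: R₀ = 0.63×138 + 0.26×113 + 0.18×86 + 0.09×211 + 0.07×91 = 157.1600
Strategy 2: R₀ = 0.79×0 + 0.61×0 + 0.30×0 + 0.17×39 + 0.09×189 = 23.6400
Strategy 3: R₀ = 0.63×0 + 0.39×13 + 0.26×125 + 0.20×150 + 0.13×224 = 96.6900
Highest R₀: strategy 1 with 157.1600.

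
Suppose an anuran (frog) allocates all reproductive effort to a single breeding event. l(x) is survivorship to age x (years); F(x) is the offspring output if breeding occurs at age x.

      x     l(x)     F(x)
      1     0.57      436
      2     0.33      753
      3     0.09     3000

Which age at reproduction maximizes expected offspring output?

Expected offspring if breeding at age x = l(x) × F(x):
  age 1: 0.57 × 436 = 248.520
  age 2: 0.33 × 753 = 248.490
  age 3: 0.09 × 3000 = 270.000
Maximum at age 3 (270.000).

3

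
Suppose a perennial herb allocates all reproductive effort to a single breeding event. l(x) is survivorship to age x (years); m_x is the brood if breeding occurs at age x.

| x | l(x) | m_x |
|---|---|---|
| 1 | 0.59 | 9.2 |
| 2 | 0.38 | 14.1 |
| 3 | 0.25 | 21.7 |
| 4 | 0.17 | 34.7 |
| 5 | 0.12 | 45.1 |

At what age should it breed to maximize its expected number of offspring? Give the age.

4

Expected offspring if breeding at age x = l(x) × m_x:
  age 1: 0.59 × 9.2 = 5.428
  age 2: 0.38 × 14.1 = 5.358
  age 3: 0.25 × 21.7 = 5.425
  age 4: 0.17 × 34.7 = 5.899
  age 5: 0.12 × 45.1 = 5.412
Maximum at age 4 (5.899).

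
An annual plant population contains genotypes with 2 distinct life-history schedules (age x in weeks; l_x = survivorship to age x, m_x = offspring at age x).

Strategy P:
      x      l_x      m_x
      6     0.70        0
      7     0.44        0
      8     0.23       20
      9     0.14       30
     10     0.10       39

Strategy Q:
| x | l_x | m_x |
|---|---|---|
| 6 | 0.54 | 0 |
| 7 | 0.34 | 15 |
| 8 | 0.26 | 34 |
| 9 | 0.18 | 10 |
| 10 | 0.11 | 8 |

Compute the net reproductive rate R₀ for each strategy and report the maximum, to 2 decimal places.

16.62

Strategy P: R₀ = 0.70×0 + 0.44×0 + 0.23×20 + 0.14×30 + 0.10×39 = 12.7000
Strategy Q: R₀ = 0.54×0 + 0.34×15 + 0.26×34 + 0.18×10 + 0.11×8 = 16.6200
Highest R₀: strategy Q with 16.6200.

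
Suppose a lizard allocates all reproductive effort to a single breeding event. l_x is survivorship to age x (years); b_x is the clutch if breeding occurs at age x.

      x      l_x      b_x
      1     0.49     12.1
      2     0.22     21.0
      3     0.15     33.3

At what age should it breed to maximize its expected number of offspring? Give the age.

Expected offspring if breeding at age x = l_x × b_x:
  age 1: 0.49 × 12.1 = 5.929
  age 2: 0.22 × 21.0 = 4.620
  age 3: 0.15 × 33.3 = 4.995
Maximum at age 1 (5.929).

1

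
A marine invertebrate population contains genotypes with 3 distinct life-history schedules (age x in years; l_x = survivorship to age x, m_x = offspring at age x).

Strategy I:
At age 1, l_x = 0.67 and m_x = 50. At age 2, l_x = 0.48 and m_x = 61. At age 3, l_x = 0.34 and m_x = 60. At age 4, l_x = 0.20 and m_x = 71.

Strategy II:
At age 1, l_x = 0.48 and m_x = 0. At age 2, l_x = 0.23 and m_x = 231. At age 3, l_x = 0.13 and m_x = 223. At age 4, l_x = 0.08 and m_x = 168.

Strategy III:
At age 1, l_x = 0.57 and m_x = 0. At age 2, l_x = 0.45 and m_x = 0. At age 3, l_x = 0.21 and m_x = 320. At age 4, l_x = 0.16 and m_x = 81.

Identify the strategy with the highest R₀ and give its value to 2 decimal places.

Strategy I: R₀ = 0.67×50 + 0.48×61 + 0.34×60 + 0.20×71 = 97.3800
Strategy II: R₀ = 0.48×0 + 0.23×231 + 0.13×223 + 0.08×168 = 95.5600
Strategy III: R₀ = 0.57×0 + 0.45×0 + 0.21×320 + 0.16×81 = 80.1600
Highest R₀: strategy I with 97.3800.

97.38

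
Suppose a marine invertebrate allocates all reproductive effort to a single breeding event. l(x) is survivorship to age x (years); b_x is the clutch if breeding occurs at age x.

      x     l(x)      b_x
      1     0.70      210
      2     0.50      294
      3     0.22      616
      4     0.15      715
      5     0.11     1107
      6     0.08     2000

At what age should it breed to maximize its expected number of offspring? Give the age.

Expected offspring if breeding at age x = l(x) × b_x:
  age 1: 0.70 × 210 = 147.000
  age 2: 0.50 × 294 = 147.000
  age 3: 0.22 × 616 = 135.520
  age 4: 0.15 × 715 = 107.250
  age 5: 0.11 × 1107 = 121.770
  age 6: 0.08 × 2000 = 160.000
Maximum at age 6 (160.000).

6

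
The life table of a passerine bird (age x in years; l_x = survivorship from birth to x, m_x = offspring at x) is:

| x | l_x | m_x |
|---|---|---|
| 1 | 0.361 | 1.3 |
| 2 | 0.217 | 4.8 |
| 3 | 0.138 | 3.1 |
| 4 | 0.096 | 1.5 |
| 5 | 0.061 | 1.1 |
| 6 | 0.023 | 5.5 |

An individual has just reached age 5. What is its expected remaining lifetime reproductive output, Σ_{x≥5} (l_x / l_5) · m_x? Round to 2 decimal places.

l_5 = 0.061. Conditional survival from age 5 to x is l_x / l_5.
  x=5: (0.061/0.061) × 1.1 = 1.1000
  x=6: (0.023/0.061) × 5.5 = 2.0738
Sum = 1.1000 + 2.0738 = 3.1738

3.17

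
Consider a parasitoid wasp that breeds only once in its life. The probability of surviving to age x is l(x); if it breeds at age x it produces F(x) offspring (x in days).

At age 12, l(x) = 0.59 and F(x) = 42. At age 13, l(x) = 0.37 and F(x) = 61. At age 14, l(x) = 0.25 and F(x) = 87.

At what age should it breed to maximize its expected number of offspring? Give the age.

12

Expected offspring if breeding at age x = l(x) × F(x):
  age 12: 0.59 × 42 = 24.780
  age 13: 0.37 × 61 = 22.570
  age 14: 0.25 × 87 = 21.750
Maximum at age 12 (24.780).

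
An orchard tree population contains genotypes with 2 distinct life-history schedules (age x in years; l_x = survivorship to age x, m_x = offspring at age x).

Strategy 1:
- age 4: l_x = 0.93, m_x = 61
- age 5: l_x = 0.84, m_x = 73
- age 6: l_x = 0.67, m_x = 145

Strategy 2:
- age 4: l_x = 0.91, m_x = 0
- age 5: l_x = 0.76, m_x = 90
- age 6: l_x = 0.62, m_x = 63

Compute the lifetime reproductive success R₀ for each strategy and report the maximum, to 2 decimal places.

215.20

Strategy 1: R₀ = 0.93×61 + 0.84×73 + 0.67×145 = 215.2000
Strategy 2: R₀ = 0.91×0 + 0.76×90 + 0.62×63 = 107.4600
Highest R₀: strategy 1 with 215.2000.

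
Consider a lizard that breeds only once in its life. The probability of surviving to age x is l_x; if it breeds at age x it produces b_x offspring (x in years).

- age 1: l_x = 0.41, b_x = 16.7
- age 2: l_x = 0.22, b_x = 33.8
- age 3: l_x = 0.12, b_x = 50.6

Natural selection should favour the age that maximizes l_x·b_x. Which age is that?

Expected offspring if breeding at age x = l_x × b_x:
  age 1: 0.41 × 16.7 = 6.847
  age 2: 0.22 × 33.8 = 7.436
  age 3: 0.12 × 50.6 = 6.072
Maximum at age 2 (7.436).

2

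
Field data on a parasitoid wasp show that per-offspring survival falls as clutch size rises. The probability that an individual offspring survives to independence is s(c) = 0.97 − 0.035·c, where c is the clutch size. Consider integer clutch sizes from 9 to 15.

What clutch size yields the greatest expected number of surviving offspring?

14

Expected surviving offspring = c × s(c):
  c=9: 9 × 0.655 = 5.895
  c=10: 10 × 0.620 = 6.200
  c=11: 11 × 0.585 = 6.435
  c=12: 12 × 0.550 = 6.600
  c=13: 13 × 0.515 = 6.695
  c=14: 14 × 0.480 = 6.720
  c=15: 15 × 0.445 = 6.675
Maximum at c = 14 (6.720 surviving offspring).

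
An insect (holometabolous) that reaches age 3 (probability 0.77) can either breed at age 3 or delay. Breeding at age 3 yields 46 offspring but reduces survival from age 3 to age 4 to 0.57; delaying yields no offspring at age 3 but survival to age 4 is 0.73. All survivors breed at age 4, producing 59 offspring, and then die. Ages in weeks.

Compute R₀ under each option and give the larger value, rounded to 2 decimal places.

61.32

breed at age 3: R₀ = 0.77 × (46 + 0.57 × 59) = 0.77 × 79.6300 = 61.3151
delay to age 4: R₀ = 0.77 × (0.73 × 59) = 0.77 × 43.0700 = 33.1639
Higher: breed at age 3 (61.3151).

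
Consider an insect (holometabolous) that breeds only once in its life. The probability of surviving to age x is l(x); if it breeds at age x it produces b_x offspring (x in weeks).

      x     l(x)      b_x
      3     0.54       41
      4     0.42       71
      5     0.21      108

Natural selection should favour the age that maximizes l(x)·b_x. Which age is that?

4

Expected offspring if breeding at age x = l(x) × b_x:
  age 3: 0.54 × 41 = 22.140
  age 4: 0.42 × 71 = 29.820
  age 5: 0.21 × 108 = 22.680
Maximum at age 4 (29.820).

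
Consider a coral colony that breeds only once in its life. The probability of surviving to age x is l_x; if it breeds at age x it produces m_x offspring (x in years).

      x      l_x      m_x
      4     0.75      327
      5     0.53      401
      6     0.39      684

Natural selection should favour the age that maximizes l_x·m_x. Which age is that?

Expected offspring if breeding at age x = l_x × m_x:
  age 4: 0.75 × 327 = 245.250
  age 5: 0.53 × 401 = 212.530
  age 6: 0.39 × 684 = 266.760
Maximum at age 6 (266.760).

6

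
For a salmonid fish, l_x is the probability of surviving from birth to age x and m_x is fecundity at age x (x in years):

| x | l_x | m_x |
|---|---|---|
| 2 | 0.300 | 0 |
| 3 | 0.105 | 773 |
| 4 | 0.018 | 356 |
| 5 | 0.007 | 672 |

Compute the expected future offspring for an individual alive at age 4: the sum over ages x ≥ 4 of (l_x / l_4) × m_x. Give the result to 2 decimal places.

617.33

l_4 = 0.018. Conditional survival from age 4 to x is l_x / l_4.
  x=4: (0.018/0.018) × 356 = 356.0000
  x=5: (0.007/0.018) × 672 = 261.3333
Sum = 356.0000 + 261.3333 = 617.3333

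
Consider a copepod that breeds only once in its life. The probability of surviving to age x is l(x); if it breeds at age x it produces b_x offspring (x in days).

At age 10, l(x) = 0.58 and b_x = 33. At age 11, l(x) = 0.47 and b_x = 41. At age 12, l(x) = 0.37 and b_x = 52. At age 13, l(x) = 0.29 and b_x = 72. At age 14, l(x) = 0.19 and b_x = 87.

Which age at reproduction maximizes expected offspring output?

Expected offspring if breeding at age x = l(x) × b_x:
  age 10: 0.58 × 33 = 19.140
  age 11: 0.47 × 41 = 19.270
  age 12: 0.37 × 52 = 19.240
  age 13: 0.29 × 72 = 20.880
  age 14: 0.19 × 87 = 16.530
Maximum at age 13 (20.880).

13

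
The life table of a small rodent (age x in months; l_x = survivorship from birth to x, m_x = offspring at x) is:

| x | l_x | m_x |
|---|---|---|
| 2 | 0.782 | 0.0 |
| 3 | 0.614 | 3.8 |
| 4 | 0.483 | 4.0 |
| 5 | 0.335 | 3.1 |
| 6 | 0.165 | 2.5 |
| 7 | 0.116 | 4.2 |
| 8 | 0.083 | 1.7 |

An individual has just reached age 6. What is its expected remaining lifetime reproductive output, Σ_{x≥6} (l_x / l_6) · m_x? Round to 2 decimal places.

6.31

l_6 = 0.165. Conditional survival from age 6 to x is l_x / l_6.
  x=6: (0.165/0.165) × 2.5 = 2.5000
  x=7: (0.116/0.165) × 4.2 = 2.9527
  x=8: (0.083/0.165) × 1.7 = 0.8552
Sum = 2.5000 + 2.9527 + 0.8552 = 6.3079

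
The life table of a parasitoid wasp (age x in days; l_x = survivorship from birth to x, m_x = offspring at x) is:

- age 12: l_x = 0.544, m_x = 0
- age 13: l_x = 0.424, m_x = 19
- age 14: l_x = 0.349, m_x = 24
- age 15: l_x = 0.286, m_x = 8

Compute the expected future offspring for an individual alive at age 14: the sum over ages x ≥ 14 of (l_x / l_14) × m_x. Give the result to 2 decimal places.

30.56

l_14 = 0.349. Conditional survival from age 14 to x is l_x / l_14.
  x=14: (0.349/0.349) × 24 = 24.0000
  x=15: (0.286/0.349) × 8 = 6.5559
Sum = 24.0000 + 6.5559 = 30.5559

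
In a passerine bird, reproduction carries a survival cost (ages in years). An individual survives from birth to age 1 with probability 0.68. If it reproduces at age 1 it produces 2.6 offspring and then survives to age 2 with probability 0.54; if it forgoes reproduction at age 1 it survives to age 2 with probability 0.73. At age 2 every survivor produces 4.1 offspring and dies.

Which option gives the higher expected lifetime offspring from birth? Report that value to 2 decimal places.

breed at age 1: R₀ = 0.68 × (2.6 + 0.54 × 4.1) = 0.68 × 4.8140 = 3.2735
delay to age 2: R₀ = 0.68 × (0.73 × 4.1) = 0.68 × 2.9930 = 2.0352
Higher: breed at age 1 (3.2735).

3.27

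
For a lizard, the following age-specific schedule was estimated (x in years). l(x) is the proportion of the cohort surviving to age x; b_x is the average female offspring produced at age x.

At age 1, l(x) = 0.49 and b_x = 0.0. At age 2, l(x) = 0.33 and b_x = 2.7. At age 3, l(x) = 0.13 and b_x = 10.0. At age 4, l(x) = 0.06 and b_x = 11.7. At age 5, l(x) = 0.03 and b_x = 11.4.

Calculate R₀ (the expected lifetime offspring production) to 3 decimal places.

R₀ = Σ l(x) b_x:
  age 1: 0.49 × 0.0 = 0.0000
  age 2: 0.33 × 2.7 = 0.8910
  age 3: 0.13 × 10.0 = 1.3000
  age 4: 0.06 × 11.7 = 0.7020
  age 5: 0.03 × 11.4 = 0.3420
R₀ = 0.0000 + 0.8910 + 1.3000 + 0.7020 + 0.3420 = 3.2350

3.235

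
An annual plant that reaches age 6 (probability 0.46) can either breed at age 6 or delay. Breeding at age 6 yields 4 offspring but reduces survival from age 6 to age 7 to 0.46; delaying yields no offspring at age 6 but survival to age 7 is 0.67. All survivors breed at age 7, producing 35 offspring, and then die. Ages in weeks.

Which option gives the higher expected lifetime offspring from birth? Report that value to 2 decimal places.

10.79

breed at age 6: R₀ = 0.46 × (4 + 0.46 × 35) = 0.46 × 20.1000 = 9.2460
delay to age 7: R₀ = 0.46 × (0.67 × 35) = 0.46 × 23.4500 = 10.7870
Higher: delay to age 7 (10.7870).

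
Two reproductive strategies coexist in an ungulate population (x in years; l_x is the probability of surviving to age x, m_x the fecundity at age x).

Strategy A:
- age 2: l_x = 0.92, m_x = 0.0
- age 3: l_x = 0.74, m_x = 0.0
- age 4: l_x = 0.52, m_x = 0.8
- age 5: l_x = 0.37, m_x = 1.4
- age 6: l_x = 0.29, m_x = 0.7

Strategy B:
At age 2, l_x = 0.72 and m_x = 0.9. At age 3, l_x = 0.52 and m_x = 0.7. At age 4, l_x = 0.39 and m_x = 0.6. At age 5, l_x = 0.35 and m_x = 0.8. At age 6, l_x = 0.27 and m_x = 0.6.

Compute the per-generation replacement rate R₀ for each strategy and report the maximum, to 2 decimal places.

1.69

Strategy A: R₀ = 0.92×0.0 + 0.74×0.0 + 0.52×0.8 + 0.37×1.4 + 0.29×0.7 = 1.1370
Strategy B: R₀ = 0.72×0.9 + 0.52×0.7 + 0.39×0.6 + 0.35×0.8 + 0.27×0.6 = 1.6880
Highest R₀: strategy B with 1.6880.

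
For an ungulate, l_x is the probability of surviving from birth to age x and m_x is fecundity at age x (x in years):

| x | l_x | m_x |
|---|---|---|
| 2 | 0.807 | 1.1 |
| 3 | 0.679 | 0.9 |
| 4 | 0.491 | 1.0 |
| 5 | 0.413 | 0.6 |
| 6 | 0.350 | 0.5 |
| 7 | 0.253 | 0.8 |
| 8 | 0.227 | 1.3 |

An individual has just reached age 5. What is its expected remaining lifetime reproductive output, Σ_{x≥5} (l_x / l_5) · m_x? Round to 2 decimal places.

2.23

l_5 = 0.413. Conditional survival from age 5 to x is l_x / l_5.
  x=5: (0.413/0.413) × 0.6 = 0.6000
  x=6: (0.350/0.413) × 0.5 = 0.4237
  x=7: (0.253/0.413) × 0.8 = 0.4901
  x=8: (0.227/0.413) × 1.3 = 0.7145
Sum = 0.6000 + 0.4237 + 0.4901 + 0.7145 = 2.2283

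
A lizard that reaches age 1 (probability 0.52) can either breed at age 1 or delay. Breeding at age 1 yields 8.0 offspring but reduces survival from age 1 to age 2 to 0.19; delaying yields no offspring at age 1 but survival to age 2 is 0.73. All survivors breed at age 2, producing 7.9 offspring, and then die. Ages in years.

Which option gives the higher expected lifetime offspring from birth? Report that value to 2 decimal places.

4.94

breed at age 1: R₀ = 0.52 × (8.0 + 0.19 × 7.9) = 0.52 × 9.5010 = 4.9405
delay to age 2: R₀ = 0.52 × (0.73 × 7.9) = 0.52 × 5.7670 = 2.9988
Higher: breed at age 1 (4.9405).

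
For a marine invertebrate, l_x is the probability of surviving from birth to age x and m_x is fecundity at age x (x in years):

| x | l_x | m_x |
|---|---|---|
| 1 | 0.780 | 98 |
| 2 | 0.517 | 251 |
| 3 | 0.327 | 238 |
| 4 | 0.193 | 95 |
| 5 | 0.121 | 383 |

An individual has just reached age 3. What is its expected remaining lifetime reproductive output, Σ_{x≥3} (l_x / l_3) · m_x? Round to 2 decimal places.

435.79

l_3 = 0.327. Conditional survival from age 3 to x is l_x / l_3.
  x=3: (0.327/0.327) × 238 = 238.0000
  x=4: (0.193/0.327) × 95 = 56.0703
  x=5: (0.121/0.327) × 383 = 141.7217
Sum = 238.0000 + 56.0703 + 141.7217 = 435.7920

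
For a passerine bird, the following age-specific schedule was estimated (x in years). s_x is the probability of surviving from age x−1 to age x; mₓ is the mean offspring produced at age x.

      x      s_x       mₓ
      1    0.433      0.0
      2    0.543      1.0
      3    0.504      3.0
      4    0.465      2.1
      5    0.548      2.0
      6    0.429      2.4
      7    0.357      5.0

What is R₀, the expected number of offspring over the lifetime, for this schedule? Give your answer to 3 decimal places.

Survivorship from birth: l_x = s_1·s_2·…·s_x.
  l_1 = 0.43300
  l_2 = 0.23512
  l_3 = 0.11850
  l_4 = 0.05510
  l_5 = 0.03020
  l_6 = 0.01295
  l_7 = 0.00462
R₀ = Σ l_x mₓ:
  age 1: 0.43300 × 0.0 = 0.0000
  age 2: 0.23512 × 1.0 = 0.2351
  age 3: 0.11850 × 3.0 = 0.3555
  age 4: 0.05510 × 2.1 = 0.1157
  age 5: 0.03020 × 2.0 = 0.0604
  age 6: 0.01295 × 2.4 = 0.0311
  age 7: 0.00462 × 5.0 = 0.0231
R₀ = 0.0000 + 0.2351 + 0.3555 + 0.1157 + 0.0604 + 0.0311 + 0.0231 = 0.8209

0.821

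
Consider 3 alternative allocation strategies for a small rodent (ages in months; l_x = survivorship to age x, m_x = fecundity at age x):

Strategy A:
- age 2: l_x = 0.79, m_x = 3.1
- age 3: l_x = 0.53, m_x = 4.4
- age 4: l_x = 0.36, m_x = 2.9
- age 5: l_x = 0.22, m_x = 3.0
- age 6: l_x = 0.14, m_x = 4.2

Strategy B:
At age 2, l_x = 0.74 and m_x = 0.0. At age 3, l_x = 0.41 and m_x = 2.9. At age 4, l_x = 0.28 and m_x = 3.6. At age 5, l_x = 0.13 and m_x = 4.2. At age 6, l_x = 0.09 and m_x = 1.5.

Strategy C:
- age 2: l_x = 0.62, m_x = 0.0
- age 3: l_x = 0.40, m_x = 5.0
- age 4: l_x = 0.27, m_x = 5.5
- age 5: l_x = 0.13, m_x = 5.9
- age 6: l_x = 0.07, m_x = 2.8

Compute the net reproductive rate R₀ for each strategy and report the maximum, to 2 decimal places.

Strategy A: R₀ = 0.79×3.1 + 0.53×4.4 + 0.36×2.9 + 0.22×3.0 + 0.14×4.2 = 7.0730
Strategy B: R₀ = 0.74×0.0 + 0.41×2.9 + 0.28×3.6 + 0.13×4.2 + 0.09×1.5 = 2.8780
Strategy C: R₀ = 0.62×0.0 + 0.40×5.0 + 0.27×5.5 + 0.13×5.9 + 0.07×2.8 = 4.4480
Highest R₀: strategy A with 7.0730.

7.07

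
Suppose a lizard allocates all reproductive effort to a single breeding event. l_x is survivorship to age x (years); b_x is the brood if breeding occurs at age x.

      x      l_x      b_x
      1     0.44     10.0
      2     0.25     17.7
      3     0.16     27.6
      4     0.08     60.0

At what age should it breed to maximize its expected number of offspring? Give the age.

Expected offspring if breeding at age x = l_x × b_x:
  age 1: 0.44 × 10.0 = 4.400
  age 2: 0.25 × 17.7 = 4.425
  age 3: 0.16 × 27.6 = 4.416
  age 4: 0.08 × 60.0 = 4.800
Maximum at age 4 (4.800).

4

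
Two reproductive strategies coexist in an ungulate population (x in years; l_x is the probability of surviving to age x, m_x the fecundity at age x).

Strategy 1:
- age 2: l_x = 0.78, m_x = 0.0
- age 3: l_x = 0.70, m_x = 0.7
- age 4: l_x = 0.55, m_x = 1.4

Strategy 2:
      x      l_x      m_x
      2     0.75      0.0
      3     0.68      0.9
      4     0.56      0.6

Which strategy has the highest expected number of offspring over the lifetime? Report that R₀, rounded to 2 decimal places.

Strategy 1: R₀ = 0.78×0.0 + 0.70×0.7 + 0.55×1.4 = 1.2600
Strategy 2: R₀ = 0.75×0.0 + 0.68×0.9 + 0.56×0.6 = 0.9480
Highest R₀: strategy 1 with 1.2600.

1.26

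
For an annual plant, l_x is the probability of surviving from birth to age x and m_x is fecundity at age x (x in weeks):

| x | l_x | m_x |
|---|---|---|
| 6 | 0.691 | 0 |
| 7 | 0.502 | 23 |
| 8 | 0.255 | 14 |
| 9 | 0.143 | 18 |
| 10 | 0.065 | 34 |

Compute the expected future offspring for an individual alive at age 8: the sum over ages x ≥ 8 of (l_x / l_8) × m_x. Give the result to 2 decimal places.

32.76

l_8 = 0.255. Conditional survival from age 8 to x is l_x / l_8.
  x=8: (0.255/0.255) × 14 = 14.0000
  x=9: (0.143/0.255) × 18 = 10.0941
  x=10: (0.065/0.255) × 34 = 8.6667
Sum = 14.0000 + 10.0941 + 8.6667 = 32.7608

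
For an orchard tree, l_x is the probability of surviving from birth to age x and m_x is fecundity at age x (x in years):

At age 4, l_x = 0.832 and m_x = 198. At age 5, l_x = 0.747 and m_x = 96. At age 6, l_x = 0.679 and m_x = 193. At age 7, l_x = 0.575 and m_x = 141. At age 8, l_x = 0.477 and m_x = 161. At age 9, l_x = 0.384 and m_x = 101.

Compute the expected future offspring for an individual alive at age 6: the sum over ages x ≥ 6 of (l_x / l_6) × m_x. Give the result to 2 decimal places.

482.63

l_6 = 0.679. Conditional survival from age 6 to x is l_x / l_6.
  x=6: (0.679/0.679) × 193 = 193.0000
  x=7: (0.575/0.679) × 141 = 119.4035
  x=8: (0.477/0.679) × 161 = 113.1031
  x=9: (0.384/0.679) × 101 = 57.1193
Sum = 193.0000 + 119.4035 + 113.1031 + 57.1193 = 482.6259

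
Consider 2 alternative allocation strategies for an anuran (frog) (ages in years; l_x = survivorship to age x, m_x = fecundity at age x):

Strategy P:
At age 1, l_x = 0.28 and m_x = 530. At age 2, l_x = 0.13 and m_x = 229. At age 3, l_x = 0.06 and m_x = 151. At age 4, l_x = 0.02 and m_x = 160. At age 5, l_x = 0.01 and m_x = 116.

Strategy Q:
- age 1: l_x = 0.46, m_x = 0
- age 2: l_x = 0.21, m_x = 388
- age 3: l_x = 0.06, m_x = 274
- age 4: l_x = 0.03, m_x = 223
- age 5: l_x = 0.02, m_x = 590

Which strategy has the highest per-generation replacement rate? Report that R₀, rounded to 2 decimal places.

Strategy P: R₀ = 0.28×530 + 0.13×229 + 0.06×151 + 0.02×160 + 0.01×116 = 191.5900
Strategy Q: R₀ = 0.46×0 + 0.21×388 + 0.06×274 + 0.03×223 + 0.02×590 = 116.4100
Highest R₀: strategy P with 191.5900.

191.59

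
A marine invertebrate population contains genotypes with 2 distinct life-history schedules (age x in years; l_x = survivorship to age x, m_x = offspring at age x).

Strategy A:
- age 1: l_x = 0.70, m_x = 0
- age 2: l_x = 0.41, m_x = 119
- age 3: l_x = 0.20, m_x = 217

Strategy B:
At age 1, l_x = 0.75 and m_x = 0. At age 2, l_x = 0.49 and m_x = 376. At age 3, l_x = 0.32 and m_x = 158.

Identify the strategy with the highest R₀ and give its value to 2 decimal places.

Strategy A: R₀ = 0.70×0 + 0.41×119 + 0.20×217 = 92.1900
Strategy B: R₀ = 0.75×0 + 0.49×376 + 0.32×158 = 234.8000
Highest R₀: strategy B with 234.8000.

234.80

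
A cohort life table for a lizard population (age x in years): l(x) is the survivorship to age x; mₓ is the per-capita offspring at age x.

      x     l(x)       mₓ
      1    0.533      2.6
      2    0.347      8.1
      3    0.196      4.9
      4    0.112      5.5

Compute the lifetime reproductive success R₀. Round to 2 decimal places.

5.77

R₀ = Σ l(x) mₓ:
  age 1: 0.533 × 2.6 = 1.3858
  age 2: 0.347 × 8.1 = 2.8107
  age 3: 0.196 × 4.9 = 0.9604
  age 4: 0.112 × 5.5 = 0.6160
R₀ = 1.3858 + 2.8107 + 0.9604 + 0.6160 = 5.7729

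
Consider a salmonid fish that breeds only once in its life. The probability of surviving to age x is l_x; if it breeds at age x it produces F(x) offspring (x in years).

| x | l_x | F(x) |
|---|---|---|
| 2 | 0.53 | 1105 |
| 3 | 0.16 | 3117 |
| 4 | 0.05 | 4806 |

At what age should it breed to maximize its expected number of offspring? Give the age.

Expected offspring if breeding at age x = l_x × F(x):
  age 2: 0.53 × 1105 = 585.650
  age 3: 0.16 × 3117 = 498.720
  age 4: 0.05 × 4806 = 240.300
Maximum at age 2 (585.650).

2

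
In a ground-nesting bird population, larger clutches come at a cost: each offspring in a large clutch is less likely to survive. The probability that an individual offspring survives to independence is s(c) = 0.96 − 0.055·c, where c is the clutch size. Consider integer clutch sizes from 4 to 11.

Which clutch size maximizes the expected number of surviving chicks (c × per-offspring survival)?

9

Expected surviving chicks = c × s(c):
  c=4: 4 × 0.740 = 2.960
  c=5: 5 × 0.685 = 3.425
  c=6: 6 × 0.630 = 3.780
  c=7: 7 × 0.575 = 4.025
  c=8: 8 × 0.520 = 4.160
  c=9: 9 × 0.465 = 4.185
  c=10: 10 × 0.410 = 4.100
  c=11: 11 × 0.355 = 3.905
Maximum at c = 9 (4.185 surviving chicks).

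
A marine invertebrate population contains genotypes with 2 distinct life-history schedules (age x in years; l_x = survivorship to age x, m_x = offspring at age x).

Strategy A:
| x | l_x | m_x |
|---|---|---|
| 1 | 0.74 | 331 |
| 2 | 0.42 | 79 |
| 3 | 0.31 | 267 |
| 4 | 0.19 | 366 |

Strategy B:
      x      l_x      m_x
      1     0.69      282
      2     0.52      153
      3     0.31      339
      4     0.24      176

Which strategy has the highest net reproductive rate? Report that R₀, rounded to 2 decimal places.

Strategy A: R₀ = 0.74×331 + 0.42×79 + 0.31×267 + 0.19×366 = 430.4300
Strategy B: R₀ = 0.69×282 + 0.52×153 + 0.31×339 + 0.24×176 = 421.4700
Highest R₀: strategy A with 430.4300.

430.43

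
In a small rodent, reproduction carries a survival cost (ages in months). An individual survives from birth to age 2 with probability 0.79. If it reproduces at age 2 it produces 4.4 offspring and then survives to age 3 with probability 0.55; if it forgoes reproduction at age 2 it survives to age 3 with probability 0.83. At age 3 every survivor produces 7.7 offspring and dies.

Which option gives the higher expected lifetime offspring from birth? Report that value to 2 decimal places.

breed at age 2: R₀ = 0.79 × (4.4 + 0.55 × 7.7) = 0.79 × 8.6350 = 6.8217
delay to age 3: R₀ = 0.79 × (0.83 × 7.7) = 0.79 × 6.3910 = 5.0489
Higher: breed at age 2 (6.8217).

6.82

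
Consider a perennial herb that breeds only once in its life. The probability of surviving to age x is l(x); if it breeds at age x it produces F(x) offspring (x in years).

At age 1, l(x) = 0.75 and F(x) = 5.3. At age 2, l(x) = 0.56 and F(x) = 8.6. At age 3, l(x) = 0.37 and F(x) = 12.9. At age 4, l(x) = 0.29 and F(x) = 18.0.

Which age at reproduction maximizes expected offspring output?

Expected offspring if breeding at age x = l(x) × F(x):
  age 1: 0.75 × 5.3 = 3.975
  age 2: 0.56 × 8.6 = 4.816
  age 3: 0.37 × 12.9 = 4.773
  age 4: 0.29 × 18.0 = 5.220
Maximum at age 4 (5.220).

4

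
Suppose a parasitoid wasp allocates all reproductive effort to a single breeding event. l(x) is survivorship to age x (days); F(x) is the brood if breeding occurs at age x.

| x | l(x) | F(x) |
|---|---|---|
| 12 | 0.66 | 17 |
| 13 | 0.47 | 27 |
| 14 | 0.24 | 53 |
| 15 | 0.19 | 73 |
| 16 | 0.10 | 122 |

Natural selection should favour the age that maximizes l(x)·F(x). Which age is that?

Expected offspring if breeding at age x = l(x) × F(x):
  age 12: 0.66 × 17 = 11.220
  age 13: 0.47 × 27 = 12.690
  age 14: 0.24 × 53 = 12.720
  age 15: 0.19 × 73 = 13.870
  age 16: 0.10 × 122 = 12.200
Maximum at age 15 (13.870).

15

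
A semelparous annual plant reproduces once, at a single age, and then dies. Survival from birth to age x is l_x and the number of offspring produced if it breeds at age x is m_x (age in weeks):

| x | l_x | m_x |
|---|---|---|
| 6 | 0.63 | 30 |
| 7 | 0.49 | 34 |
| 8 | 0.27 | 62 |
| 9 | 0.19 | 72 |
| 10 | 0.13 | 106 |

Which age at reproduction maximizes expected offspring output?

6

Expected offspring if breeding at age x = l_x × m_x:
  age 6: 0.63 × 30 = 18.900
  age 7: 0.49 × 34 = 16.660
  age 8: 0.27 × 62 = 16.740
  age 9: 0.19 × 72 = 13.680
  age 10: 0.13 × 106 = 13.780
Maximum at age 6 (18.900).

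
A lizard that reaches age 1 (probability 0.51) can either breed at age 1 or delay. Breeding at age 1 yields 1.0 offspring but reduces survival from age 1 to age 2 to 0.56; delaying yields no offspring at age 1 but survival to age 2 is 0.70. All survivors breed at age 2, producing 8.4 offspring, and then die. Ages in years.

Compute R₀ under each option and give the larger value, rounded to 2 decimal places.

3.00

breed at age 1: R₀ = 0.51 × (1.0 + 0.56 × 8.4) = 0.51 × 5.7040 = 2.9090
delay to age 2: R₀ = 0.51 × (0.70 × 8.4) = 0.51 × 5.8800 = 2.9988
Higher: delay to age 2 (2.9988).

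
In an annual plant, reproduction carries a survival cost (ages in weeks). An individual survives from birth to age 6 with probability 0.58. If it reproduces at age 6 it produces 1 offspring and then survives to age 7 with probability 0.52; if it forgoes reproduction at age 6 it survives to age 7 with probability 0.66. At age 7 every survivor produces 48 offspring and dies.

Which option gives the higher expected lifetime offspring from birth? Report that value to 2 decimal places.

breed at age 6: R₀ = 0.58 × (1 + 0.52 × 48) = 0.58 × 25.9600 = 15.0568
delay to age 7: R₀ = 0.58 × (0.66 × 48) = 0.58 × 31.6800 = 18.3744
Higher: delay to age 7 (18.3744).

18.37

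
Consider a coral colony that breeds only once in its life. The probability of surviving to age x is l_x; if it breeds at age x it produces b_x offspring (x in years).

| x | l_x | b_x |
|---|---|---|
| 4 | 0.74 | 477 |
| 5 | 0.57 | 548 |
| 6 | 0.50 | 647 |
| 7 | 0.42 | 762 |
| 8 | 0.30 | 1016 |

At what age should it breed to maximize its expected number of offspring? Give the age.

Expected offspring if breeding at age x = l_x × b_x:
  age 4: 0.74 × 477 = 352.980
  age 5: 0.57 × 548 = 312.360
  age 6: 0.50 × 647 = 323.500
  age 7: 0.42 × 762 = 320.040
  age 8: 0.30 × 1016 = 304.800
Maximum at age 4 (352.980).

4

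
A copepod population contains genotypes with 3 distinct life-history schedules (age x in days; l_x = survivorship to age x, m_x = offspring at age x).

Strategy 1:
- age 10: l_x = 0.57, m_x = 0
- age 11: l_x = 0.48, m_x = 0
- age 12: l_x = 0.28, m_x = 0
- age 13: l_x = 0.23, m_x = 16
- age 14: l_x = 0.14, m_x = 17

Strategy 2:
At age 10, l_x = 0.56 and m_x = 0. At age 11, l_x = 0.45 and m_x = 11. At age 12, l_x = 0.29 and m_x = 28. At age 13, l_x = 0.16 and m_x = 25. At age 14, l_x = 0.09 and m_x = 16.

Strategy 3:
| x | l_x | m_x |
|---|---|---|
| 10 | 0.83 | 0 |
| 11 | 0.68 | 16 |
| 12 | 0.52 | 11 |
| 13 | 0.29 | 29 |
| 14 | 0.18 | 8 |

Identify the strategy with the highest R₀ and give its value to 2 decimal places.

Strategy 1: R₀ = 0.57×0 + 0.48×0 + 0.28×0 + 0.23×16 + 0.14×17 = 6.0600
Strategy 2: R₀ = 0.56×0 + 0.45×11 + 0.29×28 + 0.16×25 + 0.09×16 = 18.5100
Strategy 3: R₀ = 0.83×0 + 0.68×16 + 0.52×11 + 0.29×29 + 0.18×8 = 26.4500
Highest R₀: strategy 3 with 26.4500.

26.45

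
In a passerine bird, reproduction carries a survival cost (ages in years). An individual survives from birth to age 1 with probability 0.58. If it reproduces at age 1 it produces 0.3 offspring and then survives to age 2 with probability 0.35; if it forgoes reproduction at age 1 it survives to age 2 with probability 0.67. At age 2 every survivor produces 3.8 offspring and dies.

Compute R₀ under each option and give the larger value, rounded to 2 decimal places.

breed at age 1: R₀ = 0.58 × (0.3 + 0.35 × 3.8) = 0.58 × 1.6300 = 0.9454
delay to age 2: R₀ = 0.58 × (0.67 × 3.8) = 0.58 × 2.5460 = 1.4767
Higher: delay to age 2 (1.4767).

1.48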